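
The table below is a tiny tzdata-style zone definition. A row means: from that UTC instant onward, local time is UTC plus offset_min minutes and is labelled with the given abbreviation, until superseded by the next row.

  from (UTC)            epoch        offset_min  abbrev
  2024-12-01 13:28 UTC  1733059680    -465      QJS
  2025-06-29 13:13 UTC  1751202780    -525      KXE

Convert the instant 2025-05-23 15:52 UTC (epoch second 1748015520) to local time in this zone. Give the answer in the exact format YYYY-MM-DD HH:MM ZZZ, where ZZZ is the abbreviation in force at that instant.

2025-05-23 08:07 QJS

Query: 2025-05-23 15:52 UTC
Rule 1/2 (QJS, -07:45): 2024-12-01 13:28 UTC ≤ query < 2025-06-29 13:13 UTC
15·60 + 52 - 465 = 487 min
487 = 0·1440 + 487; 487 = 8·60 + 7 → 08:07, same day
→ 2025-05-23 08:07 QJS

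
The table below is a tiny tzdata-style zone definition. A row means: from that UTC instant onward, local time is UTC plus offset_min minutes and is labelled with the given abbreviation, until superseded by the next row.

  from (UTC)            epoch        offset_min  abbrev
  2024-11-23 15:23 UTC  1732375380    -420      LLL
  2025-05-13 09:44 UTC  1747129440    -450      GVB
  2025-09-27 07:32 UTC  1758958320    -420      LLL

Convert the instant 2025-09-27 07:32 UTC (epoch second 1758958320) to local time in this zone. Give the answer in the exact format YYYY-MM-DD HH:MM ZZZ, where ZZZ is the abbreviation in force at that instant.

Query: 2025-09-27 07:32 UTC
Rule 3/3 (LLL, -07:00): 2025-09-27 07:32 UTC ≤ query < +∞
7·60 + 32 - 420 = 32 min
32 = 0·1440 + 32; 32 = 0·60 + 32 → 00:32, same day
→ 2025-09-27 00:32 LLL

2025-09-27 00:32 LLL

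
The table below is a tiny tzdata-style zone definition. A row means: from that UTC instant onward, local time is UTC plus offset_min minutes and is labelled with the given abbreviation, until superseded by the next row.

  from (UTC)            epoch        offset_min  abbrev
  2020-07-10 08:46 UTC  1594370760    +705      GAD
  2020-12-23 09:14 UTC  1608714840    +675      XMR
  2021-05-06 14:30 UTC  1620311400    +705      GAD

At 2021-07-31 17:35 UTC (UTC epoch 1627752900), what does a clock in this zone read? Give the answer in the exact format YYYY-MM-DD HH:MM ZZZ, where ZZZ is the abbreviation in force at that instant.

2021-08-01 05:20 GAD

Query: 2021-07-31 17:35 UTC
Rule 3/3 (GAD, +11:45): 2021-05-06 14:30 UTC ≤ query < +∞
17·60 + 35 + 705 = 1760 min
1760 = 1·1440 + 320; 320 = 5·60 + 20 → 05:20, 2021-07-31 + 1 day = 2021-08-01
→ 2021-08-01 05:20 GAD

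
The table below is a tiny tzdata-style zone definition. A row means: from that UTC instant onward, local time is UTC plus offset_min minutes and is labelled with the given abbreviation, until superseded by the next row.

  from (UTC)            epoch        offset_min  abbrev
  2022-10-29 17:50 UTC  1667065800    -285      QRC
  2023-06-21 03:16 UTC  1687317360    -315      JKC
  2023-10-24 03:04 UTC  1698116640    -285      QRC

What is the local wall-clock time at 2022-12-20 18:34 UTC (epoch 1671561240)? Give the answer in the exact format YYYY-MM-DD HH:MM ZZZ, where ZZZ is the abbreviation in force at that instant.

2022-12-20 13:49 QRC

Query: 2022-12-20 18:34 UTC
Rule 1/3 (QRC, -04:45): 2022-10-29 17:50 UTC ≤ query < 2023-06-21 03:16 UTC
18·60 + 34 - 285 = 829 min
829 = 0·1440 + 829; 829 = 13·60 + 49 → 13:49, same day
→ 2022-12-20 13:49 QRC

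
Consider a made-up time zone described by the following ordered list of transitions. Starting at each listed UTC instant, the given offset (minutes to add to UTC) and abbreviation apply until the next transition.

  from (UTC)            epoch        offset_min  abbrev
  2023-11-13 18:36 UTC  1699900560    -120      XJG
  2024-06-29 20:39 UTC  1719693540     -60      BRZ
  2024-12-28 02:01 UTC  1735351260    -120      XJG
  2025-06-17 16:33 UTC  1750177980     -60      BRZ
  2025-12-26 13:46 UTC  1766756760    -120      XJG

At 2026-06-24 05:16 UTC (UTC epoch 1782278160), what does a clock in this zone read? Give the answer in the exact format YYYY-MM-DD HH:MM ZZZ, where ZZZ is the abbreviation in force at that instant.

2026-06-24 03:16 XJG

Query: 2026-06-24 05:16 UTC
Rule 5/5 (XJG, -02:00): 2025-12-26 13:46 UTC ≤ query < +∞
5·60 + 16 - 120 = 196 min
196 = 0·1440 + 196; 196 = 3·60 + 16 → 03:16, same day
→ 2026-06-24 03:16 XJG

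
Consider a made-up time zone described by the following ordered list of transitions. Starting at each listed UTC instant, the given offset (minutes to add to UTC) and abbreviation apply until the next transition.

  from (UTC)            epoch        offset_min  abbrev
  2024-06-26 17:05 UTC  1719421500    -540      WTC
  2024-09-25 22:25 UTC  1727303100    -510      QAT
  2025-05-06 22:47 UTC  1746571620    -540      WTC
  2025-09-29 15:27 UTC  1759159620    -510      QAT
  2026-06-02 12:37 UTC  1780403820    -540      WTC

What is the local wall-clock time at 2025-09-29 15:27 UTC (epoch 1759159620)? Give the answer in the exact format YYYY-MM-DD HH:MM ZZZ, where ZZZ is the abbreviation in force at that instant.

Query: 2025-09-29 15:27 UTC
Rule 4/5 (QAT, -08:30): 2025-09-29 15:27 UTC ≤ query < 2026-06-02 12:37 UTC
15·60 + 27 - 510 = 417 min
417 = 0·1440 + 417; 417 = 6·60 + 57 → 06:57, same day
→ 2025-09-29 06:57 QAT

2025-09-29 06:57 QAT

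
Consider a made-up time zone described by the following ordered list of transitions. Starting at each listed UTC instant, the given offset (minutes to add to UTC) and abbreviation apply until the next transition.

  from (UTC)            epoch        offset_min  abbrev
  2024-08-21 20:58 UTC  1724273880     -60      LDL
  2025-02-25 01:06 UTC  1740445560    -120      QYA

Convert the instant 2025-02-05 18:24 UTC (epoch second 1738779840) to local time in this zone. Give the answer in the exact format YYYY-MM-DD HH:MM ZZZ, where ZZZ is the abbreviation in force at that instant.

2025-02-05 17:24 LDL

Query: 2025-02-05 18:24 UTC
Rule 1/2 (LDL, -01:00): 2024-08-21 20:58 UTC ≤ query < 2025-02-25 01:06 UTC
18·60 + 24 - 60 = 1044 min
1044 = 0·1440 + 1044; 1044 = 17·60 + 24 → 17:24, same day
→ 2025-02-05 17:24 LDL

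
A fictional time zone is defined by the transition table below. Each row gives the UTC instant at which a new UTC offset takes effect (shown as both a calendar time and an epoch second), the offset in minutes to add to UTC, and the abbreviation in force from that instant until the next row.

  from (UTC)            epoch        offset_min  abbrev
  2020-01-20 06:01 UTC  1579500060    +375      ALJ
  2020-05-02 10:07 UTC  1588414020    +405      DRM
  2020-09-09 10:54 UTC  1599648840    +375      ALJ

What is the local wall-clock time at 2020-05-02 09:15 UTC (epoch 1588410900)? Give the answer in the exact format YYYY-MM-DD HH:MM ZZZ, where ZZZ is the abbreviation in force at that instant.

Query: 2020-05-02 09:15 UTC
Rule 1/3 (ALJ, +06:15): 2020-01-20 06:01 UTC ≤ query < 2020-05-02 10:07 UTC
9·60 + 15 + 375 = 930 min
930 = 0·1440 + 930; 930 = 15·60 + 30 → 15:30, same day
→ 2020-05-02 15:30 ALJ

2020-05-02 15:30 ALJ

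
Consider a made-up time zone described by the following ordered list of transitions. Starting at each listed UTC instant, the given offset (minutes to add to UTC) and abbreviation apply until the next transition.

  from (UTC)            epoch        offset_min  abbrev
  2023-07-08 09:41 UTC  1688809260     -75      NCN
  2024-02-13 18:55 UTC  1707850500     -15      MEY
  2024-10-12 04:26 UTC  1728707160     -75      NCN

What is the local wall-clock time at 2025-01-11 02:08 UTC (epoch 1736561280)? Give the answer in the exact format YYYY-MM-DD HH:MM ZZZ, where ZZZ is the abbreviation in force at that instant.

2025-01-11 00:53 NCN

Query: 2025-01-11 02:08 UTC
Rule 3/3 (NCN, -01:15): 2024-10-12 04:26 UTC ≤ query < +∞
2·60 + 8 - 75 = 53 min
53 = 0·1440 + 53; 53 = 0·60 + 53 → 00:53, same day
→ 2025-01-11 00:53 NCN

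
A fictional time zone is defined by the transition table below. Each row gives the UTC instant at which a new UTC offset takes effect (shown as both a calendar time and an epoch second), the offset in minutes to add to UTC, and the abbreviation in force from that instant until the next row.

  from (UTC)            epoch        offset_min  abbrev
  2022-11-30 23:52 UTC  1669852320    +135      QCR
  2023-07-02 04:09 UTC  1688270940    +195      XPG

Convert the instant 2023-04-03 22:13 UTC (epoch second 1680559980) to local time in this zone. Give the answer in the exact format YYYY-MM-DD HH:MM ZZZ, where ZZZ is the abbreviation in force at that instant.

2023-04-04 00:28 QCR

Query: 2023-04-03 22:13 UTC
Rule 1/2 (QCR, +02:15): 2022-11-30 23:52 UTC ≤ query < 2023-07-02 04:09 UTC
22·60 + 13 + 135 = 1468 min
1468 = 1·1440 + 28; 28 = 0·60 + 28 → 00:28, 2023-04-03 + 1 day = 2023-04-04
→ 2023-04-04 00:28 QCR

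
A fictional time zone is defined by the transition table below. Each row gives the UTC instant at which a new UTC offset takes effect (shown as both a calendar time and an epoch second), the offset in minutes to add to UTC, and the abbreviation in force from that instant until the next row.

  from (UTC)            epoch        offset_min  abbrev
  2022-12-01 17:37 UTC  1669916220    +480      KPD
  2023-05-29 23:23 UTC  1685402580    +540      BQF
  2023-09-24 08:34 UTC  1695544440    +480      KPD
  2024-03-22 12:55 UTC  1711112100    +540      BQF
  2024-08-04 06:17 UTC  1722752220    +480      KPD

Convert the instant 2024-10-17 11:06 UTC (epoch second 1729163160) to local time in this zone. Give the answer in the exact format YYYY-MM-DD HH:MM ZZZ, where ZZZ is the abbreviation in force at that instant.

Query: 2024-10-17 11:06 UTC
Rule 5/5 (KPD, +08:00): 2024-08-04 06:17 UTC ≤ query < +∞
11·60 + 6 + 480 = 1146 min
1146 = 0·1440 + 1146; 1146 = 19·60 + 6 → 19:06, same day
→ 2024-10-17 19:06 KPD

2024-10-17 19:06 KPD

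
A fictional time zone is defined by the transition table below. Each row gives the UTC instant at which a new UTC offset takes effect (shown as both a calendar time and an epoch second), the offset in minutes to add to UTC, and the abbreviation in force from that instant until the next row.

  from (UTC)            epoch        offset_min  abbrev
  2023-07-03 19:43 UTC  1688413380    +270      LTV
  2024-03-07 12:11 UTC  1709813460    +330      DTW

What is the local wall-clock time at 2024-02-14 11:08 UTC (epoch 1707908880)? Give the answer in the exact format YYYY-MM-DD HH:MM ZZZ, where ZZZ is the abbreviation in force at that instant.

2024-02-14 15:38 LTV

Query: 2024-02-14 11:08 UTC
Rule 1/2 (LTV, +04:30): 2023-07-03 19:43 UTC ≤ query < 2024-03-07 12:11 UTC
11·60 + 8 + 270 = 938 min
938 = 0·1440 + 938; 938 = 15·60 + 38 → 15:38, same day
→ 2024-02-14 15:38 LTV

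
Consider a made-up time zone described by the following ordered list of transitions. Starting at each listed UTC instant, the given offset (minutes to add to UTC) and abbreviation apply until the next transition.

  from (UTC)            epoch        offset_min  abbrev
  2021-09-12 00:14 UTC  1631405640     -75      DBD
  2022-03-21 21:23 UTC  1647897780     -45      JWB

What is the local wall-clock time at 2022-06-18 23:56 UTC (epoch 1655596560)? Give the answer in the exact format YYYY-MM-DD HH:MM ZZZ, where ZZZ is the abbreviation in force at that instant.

Query: 2022-06-18 23:56 UTC
Rule 2/2 (JWB, -00:45): 2022-03-21 21:23 UTC ≤ query < +∞
23·60 + 56 - 45 = 1391 min
1391 = 0·1440 + 1391; 1391 = 23·60 + 11 → 23:11, same day
→ 2022-06-18 23:11 JWB

2022-06-18 23:11 JWB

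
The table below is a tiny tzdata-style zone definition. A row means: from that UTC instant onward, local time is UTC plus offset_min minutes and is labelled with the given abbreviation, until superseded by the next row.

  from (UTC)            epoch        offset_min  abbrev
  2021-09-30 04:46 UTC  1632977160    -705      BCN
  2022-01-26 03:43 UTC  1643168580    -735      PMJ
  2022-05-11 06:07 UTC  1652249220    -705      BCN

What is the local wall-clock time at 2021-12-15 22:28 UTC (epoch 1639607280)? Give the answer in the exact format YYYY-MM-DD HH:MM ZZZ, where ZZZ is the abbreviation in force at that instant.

2021-12-15 10:43 BCN

Query: 2021-12-15 22:28 UTC
Rule 1/3 (BCN, -11:45): 2021-09-30 04:46 UTC ≤ query < 2022-01-26 03:43 UTC
22·60 + 28 - 705 = 643 min
643 = 0·1440 + 643; 643 = 10·60 + 43 → 10:43, same day
→ 2021-12-15 10:43 BCN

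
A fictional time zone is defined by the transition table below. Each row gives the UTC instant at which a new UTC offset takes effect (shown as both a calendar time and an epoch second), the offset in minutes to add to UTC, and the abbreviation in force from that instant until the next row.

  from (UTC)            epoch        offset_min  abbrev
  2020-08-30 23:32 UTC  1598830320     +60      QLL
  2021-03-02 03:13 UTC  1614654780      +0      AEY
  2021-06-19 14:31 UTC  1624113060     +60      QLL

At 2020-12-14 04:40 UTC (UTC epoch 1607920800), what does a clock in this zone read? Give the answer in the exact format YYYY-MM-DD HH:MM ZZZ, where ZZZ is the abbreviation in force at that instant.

Query: 2020-12-14 04:40 UTC
Rule 1/3 (QLL, +01:00): 2020-08-30 23:32 UTC ≤ query < 2021-03-02 03:13 UTC
4·60 + 40 + 60 = 340 min
340 = 0·1440 + 340; 340 = 5·60 + 40 → 05:40, same day
→ 2020-12-14 05:40 QLL

2020-12-14 05:40 QLL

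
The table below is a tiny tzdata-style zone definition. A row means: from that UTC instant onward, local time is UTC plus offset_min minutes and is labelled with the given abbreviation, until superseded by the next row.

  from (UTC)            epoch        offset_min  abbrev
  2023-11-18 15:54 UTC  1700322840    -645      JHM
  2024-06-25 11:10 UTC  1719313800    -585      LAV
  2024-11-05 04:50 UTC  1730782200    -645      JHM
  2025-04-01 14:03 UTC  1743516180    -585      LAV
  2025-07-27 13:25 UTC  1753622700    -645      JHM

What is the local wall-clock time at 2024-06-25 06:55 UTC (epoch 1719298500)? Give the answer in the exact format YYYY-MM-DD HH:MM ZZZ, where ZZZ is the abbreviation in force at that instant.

2024-06-24 20:10 JHM

Query: 2024-06-25 06:55 UTC
Rule 1/5 (JHM, -10:45): 2023-11-18 15:54 UTC ≤ query < 2024-06-25 11:10 UTC
6·60 + 55 - 645 = -230 min
-230 = -1·1440 + 1210; 1210 = 20·60 + 10 → 20:10, 2024-06-25 - 1 day = 2024-06-24
→ 2024-06-24 20:10 JHM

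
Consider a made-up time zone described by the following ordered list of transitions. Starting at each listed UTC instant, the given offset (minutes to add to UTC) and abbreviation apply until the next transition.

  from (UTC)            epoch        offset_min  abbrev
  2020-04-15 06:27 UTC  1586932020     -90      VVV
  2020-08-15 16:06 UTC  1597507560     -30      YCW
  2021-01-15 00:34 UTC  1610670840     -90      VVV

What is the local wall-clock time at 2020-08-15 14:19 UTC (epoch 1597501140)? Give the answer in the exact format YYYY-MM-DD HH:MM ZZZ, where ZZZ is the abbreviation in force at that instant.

Query: 2020-08-15 14:19 UTC
Rule 1/3 (VVV, -01:30): 2020-04-15 06:27 UTC ≤ query < 2020-08-15 16:06 UTC
14·60 + 19 - 90 = 769 min
769 = 0·1440 + 769; 769 = 12·60 + 49 → 12:49, same day
→ 2020-08-15 12:49 VVV

2020-08-15 12:49 VVV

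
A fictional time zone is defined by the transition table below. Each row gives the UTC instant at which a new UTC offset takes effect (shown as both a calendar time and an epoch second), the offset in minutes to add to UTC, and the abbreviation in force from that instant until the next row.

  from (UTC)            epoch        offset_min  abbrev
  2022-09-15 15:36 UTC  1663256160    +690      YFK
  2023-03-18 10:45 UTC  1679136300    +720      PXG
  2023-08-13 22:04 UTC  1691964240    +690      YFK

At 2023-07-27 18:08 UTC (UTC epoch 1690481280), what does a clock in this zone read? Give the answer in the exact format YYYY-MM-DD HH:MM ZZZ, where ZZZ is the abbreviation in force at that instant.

2023-07-28 06:08 PXG

Query: 2023-07-27 18:08 UTC
Rule 2/3 (PXG, +12:00): 2023-03-18 10:45 UTC ≤ query < 2023-08-13 22:04 UTC
18·60 + 8 + 720 = 1808 min
1808 = 1·1440 + 368; 368 = 6·60 + 8 → 06:08, 2023-07-27 + 1 day = 2023-07-28
→ 2023-07-28 06:08 PXG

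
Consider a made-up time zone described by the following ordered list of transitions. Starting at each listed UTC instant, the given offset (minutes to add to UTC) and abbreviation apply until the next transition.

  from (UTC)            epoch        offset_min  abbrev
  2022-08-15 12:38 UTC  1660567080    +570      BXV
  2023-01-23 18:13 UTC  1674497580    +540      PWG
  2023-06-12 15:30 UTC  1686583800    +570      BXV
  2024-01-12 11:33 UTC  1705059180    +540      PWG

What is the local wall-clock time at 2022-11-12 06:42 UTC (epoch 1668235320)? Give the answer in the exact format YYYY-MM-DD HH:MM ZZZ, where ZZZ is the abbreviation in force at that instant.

2022-11-12 16:12 BXV

Query: 2022-11-12 06:42 UTC
Rule 1/4 (BXV, +09:30): 2022-08-15 12:38 UTC ≤ query < 2023-01-23 18:13 UTC
6·60 + 42 + 570 = 972 min
972 = 0·1440 + 972; 972 = 16·60 + 12 → 16:12, same day
→ 2022-11-12 16:12 BXV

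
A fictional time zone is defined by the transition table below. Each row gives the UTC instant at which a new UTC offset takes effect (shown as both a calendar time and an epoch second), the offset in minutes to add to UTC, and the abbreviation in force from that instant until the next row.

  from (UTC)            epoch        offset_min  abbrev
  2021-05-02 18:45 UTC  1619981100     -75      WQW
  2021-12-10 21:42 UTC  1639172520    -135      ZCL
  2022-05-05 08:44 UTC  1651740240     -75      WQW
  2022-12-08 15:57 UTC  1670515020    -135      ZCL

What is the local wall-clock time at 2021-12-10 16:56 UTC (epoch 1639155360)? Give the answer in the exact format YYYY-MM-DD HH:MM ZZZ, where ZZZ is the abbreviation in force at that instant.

Query: 2021-12-10 16:56 UTC
Rule 1/4 (WQW, -01:15): 2021-05-02 18:45 UTC ≤ query < 2021-12-10 21:42 UTC
16·60 + 56 - 75 = 941 min
941 = 0·1440 + 941; 941 = 15·60 + 41 → 15:41, same day
→ 2021-12-10 15:41 WQW

2021-12-10 15:41 WQW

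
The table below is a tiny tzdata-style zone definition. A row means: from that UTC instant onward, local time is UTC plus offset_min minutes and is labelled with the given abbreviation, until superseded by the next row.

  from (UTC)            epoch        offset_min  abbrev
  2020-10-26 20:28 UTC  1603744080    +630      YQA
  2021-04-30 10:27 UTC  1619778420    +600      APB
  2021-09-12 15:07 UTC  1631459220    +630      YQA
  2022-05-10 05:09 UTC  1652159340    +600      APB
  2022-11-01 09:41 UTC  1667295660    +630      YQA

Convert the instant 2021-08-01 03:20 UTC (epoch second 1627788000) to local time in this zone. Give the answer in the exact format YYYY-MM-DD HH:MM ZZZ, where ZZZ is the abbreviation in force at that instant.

2021-08-01 13:20 APB

Query: 2021-08-01 03:20 UTC
Rule 2/5 (APB, +10:00): 2021-04-30 10:27 UTC ≤ query < 2021-09-12 15:07 UTC
3·60 + 20 + 600 = 800 min
800 = 0·1440 + 800; 800 = 13·60 + 20 → 13:20, same day
→ 2021-08-01 13:20 APB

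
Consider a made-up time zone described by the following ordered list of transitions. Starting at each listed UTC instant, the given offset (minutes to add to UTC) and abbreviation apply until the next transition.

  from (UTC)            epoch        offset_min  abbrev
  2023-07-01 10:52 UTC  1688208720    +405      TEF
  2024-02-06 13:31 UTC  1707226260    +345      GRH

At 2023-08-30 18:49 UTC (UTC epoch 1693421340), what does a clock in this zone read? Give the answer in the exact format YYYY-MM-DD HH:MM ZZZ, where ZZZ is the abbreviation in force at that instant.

2023-08-31 01:34 TEF

Query: 2023-08-30 18:49 UTC
Rule 1/2 (TEF, +06:45): 2023-07-01 10:52 UTC ≤ query < 2024-02-06 13:31 UTC
18·60 + 49 + 405 = 1534 min
1534 = 1·1440 + 94; 94 = 1·60 + 34 → 01:34, 2023-08-30 + 1 day = 2023-08-31
→ 2023-08-31 01:34 TEF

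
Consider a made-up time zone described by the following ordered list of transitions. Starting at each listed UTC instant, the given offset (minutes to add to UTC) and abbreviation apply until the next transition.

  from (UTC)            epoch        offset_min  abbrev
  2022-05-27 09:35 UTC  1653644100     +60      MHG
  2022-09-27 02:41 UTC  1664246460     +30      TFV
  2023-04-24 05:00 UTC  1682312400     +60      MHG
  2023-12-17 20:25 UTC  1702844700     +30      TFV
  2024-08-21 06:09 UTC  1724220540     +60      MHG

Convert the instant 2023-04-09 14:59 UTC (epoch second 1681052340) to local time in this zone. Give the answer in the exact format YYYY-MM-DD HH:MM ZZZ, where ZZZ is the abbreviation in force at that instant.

Query: 2023-04-09 14:59 UTC
Rule 2/5 (TFV, +00:30): 2022-09-27 02:41 UTC ≤ query < 2023-04-24 05:00 UTC
14·60 + 59 + 30 = 929 min
929 = 0·1440 + 929; 929 = 15·60 + 29 → 15:29, same day
→ 2023-04-09 15:29 TFV

2023-04-09 15:29 TFV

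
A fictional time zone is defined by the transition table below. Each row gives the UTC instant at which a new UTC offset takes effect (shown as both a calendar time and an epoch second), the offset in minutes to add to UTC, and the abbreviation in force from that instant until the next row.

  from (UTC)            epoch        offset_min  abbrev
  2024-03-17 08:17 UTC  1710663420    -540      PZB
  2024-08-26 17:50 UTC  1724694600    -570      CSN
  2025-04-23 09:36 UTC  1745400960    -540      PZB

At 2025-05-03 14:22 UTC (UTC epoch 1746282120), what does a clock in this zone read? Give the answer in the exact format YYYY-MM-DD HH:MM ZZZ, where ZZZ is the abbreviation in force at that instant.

2025-05-03 05:22 PZB

Query: 2025-05-03 14:22 UTC
Rule 3/3 (PZB, -09:00): 2025-04-23 09:36 UTC ≤ query < +∞
14·60 + 22 - 540 = 322 min
322 = 0·1440 + 322; 322 = 5·60 + 22 → 05:22, same day
→ 2025-05-03 05:22 PZB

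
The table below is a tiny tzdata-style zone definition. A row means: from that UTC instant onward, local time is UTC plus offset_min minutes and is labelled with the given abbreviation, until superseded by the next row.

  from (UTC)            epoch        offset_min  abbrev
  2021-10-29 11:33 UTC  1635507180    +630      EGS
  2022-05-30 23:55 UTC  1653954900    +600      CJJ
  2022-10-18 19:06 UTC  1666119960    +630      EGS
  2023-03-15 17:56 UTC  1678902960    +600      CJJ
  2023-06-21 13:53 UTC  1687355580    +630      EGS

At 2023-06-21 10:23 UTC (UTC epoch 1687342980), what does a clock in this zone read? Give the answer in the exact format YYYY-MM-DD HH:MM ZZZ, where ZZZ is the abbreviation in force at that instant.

2023-06-21 20:23 CJJ

Query: 2023-06-21 10:23 UTC
Rule 4/5 (CJJ, +10:00): 2023-03-15 17:56 UTC ≤ query < 2023-06-21 13:53 UTC
10·60 + 23 + 600 = 1223 min
1223 = 0·1440 + 1223; 1223 = 20·60 + 23 → 20:23, same day
→ 2023-06-21 20:23 CJJ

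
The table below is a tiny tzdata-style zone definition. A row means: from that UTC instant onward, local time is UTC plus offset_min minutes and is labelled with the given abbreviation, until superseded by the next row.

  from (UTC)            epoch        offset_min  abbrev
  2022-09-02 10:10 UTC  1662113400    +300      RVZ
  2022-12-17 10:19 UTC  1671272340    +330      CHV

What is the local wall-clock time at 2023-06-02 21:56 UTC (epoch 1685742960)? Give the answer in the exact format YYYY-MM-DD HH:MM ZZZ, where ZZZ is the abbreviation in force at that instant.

2023-06-03 03:26 CHV

Query: 2023-06-02 21:56 UTC
Rule 2/2 (CHV, +05:30): 2022-12-17 10:19 UTC ≤ query < +∞
21·60 + 56 + 330 = 1646 min
1646 = 1·1440 + 206; 206 = 3·60 + 26 → 03:26, 2023-06-02 + 1 day = 2023-06-03
→ 2023-06-03 03:26 CHV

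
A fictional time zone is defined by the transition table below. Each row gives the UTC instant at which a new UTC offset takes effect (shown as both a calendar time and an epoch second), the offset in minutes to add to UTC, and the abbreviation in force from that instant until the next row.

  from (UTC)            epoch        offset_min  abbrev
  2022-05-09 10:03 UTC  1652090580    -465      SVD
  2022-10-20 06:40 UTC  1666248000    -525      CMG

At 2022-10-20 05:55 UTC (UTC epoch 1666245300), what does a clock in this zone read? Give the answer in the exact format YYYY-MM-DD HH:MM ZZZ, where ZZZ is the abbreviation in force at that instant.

2022-10-19 22:10 SVD

Query: 2022-10-20 05:55 UTC
Rule 1/2 (SVD, -07:45): 2022-05-09 10:03 UTC ≤ query < 2022-10-20 06:40 UTC
5·60 + 55 - 465 = -110 min
-110 = -1·1440 + 1330; 1330 = 22·60 + 10 → 22:10, 2022-10-20 - 1 day = 2022-10-19
→ 2022-10-19 22:10 SVD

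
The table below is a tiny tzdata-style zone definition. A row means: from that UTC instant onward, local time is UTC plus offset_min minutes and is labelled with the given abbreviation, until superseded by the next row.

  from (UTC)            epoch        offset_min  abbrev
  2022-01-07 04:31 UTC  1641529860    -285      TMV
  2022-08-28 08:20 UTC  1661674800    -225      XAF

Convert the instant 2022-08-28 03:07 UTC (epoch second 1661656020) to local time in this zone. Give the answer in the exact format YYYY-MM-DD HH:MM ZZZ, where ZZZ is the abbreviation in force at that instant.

2022-08-27 22:22 TMV

Query: 2022-08-28 03:07 UTC
Rule 1/2 (TMV, -04:45): 2022-01-07 04:31 UTC ≤ query < 2022-08-28 08:20 UTC
3·60 + 7 - 285 = -98 min
-98 = -1·1440 + 1342; 1342 = 22·60 + 22 → 22:22, 2022-08-28 - 1 day = 2022-08-27
→ 2022-08-27 22:22 TMV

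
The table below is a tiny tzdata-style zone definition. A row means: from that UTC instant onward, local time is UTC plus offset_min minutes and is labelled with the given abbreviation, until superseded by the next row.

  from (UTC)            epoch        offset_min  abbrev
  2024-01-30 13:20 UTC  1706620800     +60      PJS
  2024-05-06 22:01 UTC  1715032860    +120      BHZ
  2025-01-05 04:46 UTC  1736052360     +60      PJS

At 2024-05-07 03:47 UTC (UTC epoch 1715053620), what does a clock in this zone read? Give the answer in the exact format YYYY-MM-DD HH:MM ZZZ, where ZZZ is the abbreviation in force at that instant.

2024-05-07 05:47 BHZ

Query: 2024-05-07 03:47 UTC
Rule 2/3 (BHZ, +02:00): 2024-05-06 22:01 UTC ≤ query < 2025-01-05 04:46 UTC
3·60 + 47 + 120 = 347 min
347 = 0·1440 + 347; 347 = 5·60 + 47 → 05:47, same day
→ 2024-05-07 05:47 BHZ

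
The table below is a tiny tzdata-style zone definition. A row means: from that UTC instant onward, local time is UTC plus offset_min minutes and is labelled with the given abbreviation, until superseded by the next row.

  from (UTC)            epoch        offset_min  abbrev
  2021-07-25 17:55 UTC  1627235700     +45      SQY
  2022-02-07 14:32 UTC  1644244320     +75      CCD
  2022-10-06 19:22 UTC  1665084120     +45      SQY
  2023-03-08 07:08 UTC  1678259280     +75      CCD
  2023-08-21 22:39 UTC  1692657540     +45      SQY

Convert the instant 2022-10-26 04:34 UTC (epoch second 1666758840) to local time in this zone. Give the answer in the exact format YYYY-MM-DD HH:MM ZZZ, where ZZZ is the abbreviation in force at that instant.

Query: 2022-10-26 04:34 UTC
Rule 3/5 (SQY, +00:45): 2022-10-06 19:22 UTC ≤ query < 2023-03-08 07:08 UTC
4·60 + 34 + 45 = 319 min
319 = 0·1440 + 319; 319 = 5·60 + 19 → 05:19, same day
→ 2022-10-26 05:19 SQY

2022-10-26 05:19 SQY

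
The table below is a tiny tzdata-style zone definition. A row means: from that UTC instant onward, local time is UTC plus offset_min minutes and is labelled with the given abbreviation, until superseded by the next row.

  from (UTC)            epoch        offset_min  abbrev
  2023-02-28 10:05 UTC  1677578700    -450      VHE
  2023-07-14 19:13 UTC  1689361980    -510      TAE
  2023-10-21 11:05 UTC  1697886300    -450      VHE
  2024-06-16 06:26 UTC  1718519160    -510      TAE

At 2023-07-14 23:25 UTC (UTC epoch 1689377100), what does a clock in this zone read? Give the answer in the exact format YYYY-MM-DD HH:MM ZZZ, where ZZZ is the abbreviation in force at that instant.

Query: 2023-07-14 23:25 UTC
Rule 2/4 (TAE, -08:30): 2023-07-14 19:13 UTC ≤ query < 2023-10-21 11:05 UTC
23·60 + 25 - 510 = 895 min
895 = 0·1440 + 895; 895 = 14·60 + 55 → 14:55, same day
→ 2023-07-14 14:55 TAE

2023-07-14 14:55 TAE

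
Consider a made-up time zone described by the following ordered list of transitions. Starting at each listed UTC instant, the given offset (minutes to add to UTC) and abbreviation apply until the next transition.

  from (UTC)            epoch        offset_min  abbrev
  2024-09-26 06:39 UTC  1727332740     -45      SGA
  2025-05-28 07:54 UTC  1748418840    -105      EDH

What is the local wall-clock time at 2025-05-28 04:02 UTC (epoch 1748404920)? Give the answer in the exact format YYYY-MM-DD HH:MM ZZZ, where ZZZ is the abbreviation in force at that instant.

Query: 2025-05-28 04:02 UTC
Rule 1/2 (SGA, -00:45): 2024-09-26 06:39 UTC ≤ query < 2025-05-28 07:54 UTC
4·60 + 2 - 45 = 197 min
197 = 0·1440 + 197; 197 = 3·60 + 17 → 03:17, same day
→ 2025-05-28 03:17 SGA

2025-05-28 03:17 SGA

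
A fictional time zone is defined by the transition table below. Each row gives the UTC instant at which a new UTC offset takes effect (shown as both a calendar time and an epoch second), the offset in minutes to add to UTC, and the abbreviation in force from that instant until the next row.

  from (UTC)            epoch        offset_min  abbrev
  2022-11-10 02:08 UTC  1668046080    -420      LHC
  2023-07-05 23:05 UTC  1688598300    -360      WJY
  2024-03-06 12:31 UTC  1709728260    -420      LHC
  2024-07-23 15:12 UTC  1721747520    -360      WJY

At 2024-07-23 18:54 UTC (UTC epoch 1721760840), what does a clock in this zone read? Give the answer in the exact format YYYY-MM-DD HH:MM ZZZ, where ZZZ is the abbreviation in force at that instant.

2024-07-23 12:54 WJY

Query: 2024-07-23 18:54 UTC
Rule 4/4 (WJY, -06:00): 2024-07-23 15:12 UTC ≤ query < +∞
18·60 + 54 - 360 = 774 min
774 = 0·1440 + 774; 774 = 12·60 + 54 → 12:54, same day
→ 2024-07-23 12:54 WJY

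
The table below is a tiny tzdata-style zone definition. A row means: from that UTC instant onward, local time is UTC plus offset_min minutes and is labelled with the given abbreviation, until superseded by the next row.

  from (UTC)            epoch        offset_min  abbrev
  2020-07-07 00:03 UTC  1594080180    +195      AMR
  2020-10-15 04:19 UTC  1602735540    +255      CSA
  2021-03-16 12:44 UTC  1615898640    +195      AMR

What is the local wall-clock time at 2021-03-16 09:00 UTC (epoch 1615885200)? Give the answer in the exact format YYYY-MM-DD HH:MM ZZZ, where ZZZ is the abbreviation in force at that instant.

2021-03-16 13:15 CSA

Query: 2021-03-16 09:00 UTC
Rule 2/3 (CSA, +04:15): 2020-10-15 04:19 UTC ≤ query < 2021-03-16 12:44 UTC
9·60 + 0 + 255 = 795 min
795 = 0·1440 + 795; 795 = 13·60 + 15 → 13:15, same day
→ 2021-03-16 13:15 CSA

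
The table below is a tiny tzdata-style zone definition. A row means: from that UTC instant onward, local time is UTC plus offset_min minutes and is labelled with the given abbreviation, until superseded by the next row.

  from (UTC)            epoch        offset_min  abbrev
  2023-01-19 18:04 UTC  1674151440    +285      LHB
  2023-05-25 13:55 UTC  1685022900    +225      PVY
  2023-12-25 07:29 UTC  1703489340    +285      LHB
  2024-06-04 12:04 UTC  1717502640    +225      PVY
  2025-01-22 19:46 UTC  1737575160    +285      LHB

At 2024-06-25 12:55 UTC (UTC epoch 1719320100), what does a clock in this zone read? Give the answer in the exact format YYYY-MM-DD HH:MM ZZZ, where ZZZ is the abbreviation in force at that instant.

2024-06-25 16:40 PVY

Query: 2024-06-25 12:55 UTC
Rule 4/5 (PVY, +03:45): 2024-06-04 12:04 UTC ≤ query < 2025-01-22 19:46 UTC
12·60 + 55 + 225 = 1000 min
1000 = 0·1440 + 1000; 1000 = 16·60 + 40 → 16:40, same day
→ 2024-06-25 16:40 PVY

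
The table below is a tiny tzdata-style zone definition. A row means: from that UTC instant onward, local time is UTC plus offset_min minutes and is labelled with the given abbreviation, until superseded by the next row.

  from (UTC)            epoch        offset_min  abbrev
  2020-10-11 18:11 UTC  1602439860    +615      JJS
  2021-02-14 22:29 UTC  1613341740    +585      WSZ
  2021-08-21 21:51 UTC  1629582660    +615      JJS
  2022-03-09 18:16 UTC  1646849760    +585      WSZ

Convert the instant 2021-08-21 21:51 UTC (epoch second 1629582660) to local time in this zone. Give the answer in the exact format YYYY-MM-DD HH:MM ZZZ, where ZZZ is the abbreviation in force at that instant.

Query: 2021-08-21 21:51 UTC
Rule 3/4 (JJS, +10:15): 2021-08-21 21:51 UTC ≤ query < 2022-03-09 18:16 UTC
21·60 + 51 + 615 = 1926 min
1926 = 1·1440 + 486; 486 = 8·60 + 6 → 08:06, 2021-08-21 + 1 day = 2021-08-22
→ 2021-08-22 08:06 JJS

2021-08-22 08:06 JJS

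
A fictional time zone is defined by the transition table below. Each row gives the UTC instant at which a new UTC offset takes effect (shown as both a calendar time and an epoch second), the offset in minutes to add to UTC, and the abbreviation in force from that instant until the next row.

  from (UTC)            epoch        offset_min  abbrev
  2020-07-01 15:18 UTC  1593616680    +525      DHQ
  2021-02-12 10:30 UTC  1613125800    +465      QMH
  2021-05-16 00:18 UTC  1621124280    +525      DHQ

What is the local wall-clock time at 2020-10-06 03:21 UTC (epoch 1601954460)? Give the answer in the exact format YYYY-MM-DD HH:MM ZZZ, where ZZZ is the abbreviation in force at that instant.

Query: 2020-10-06 03:21 UTC
Rule 1/3 (DHQ, +08:45): 2020-07-01 15:18 UTC ≤ query < 2021-02-12 10:30 UTC
3·60 + 21 + 525 = 726 min
726 = 0·1440 + 726; 726 = 12·60 + 6 → 12:06, same day
→ 2020-10-06 12:06 DHQ

2020-10-06 12:06 DHQ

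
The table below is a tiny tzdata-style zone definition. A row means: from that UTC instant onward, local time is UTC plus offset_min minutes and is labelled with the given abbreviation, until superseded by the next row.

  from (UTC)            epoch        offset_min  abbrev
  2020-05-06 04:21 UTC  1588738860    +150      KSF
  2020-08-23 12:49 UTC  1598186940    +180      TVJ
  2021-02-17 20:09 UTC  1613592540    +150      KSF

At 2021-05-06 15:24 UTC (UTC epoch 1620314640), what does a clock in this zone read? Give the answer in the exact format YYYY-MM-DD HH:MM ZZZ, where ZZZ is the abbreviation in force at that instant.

2021-05-06 17:54 KSF

Query: 2021-05-06 15:24 UTC
Rule 3/3 (KSF, +02:30): 2021-02-17 20:09 UTC ≤ query < +∞
15·60 + 24 + 150 = 1074 min
1074 = 0·1440 + 1074; 1074 = 17·60 + 54 → 17:54, same day
→ 2021-05-06 17:54 KSF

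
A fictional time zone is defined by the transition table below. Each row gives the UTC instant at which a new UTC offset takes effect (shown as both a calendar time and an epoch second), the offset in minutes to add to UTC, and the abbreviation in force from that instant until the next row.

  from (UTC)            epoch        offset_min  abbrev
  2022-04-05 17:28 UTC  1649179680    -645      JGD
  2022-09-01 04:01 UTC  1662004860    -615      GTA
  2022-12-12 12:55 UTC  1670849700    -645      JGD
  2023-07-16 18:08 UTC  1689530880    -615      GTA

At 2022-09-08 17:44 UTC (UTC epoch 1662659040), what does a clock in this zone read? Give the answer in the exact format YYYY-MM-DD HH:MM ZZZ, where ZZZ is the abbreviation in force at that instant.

Query: 2022-09-08 17:44 UTC
Rule 2/4 (GTA, -10:15): 2022-09-01 04:01 UTC ≤ query < 2022-12-12 12:55 UTC
17·60 + 44 - 615 = 449 min
449 = 0·1440 + 449; 449 = 7·60 + 29 → 07:29, same day
→ 2022-09-08 07:29 GTA

2022-09-08 07:29 GTA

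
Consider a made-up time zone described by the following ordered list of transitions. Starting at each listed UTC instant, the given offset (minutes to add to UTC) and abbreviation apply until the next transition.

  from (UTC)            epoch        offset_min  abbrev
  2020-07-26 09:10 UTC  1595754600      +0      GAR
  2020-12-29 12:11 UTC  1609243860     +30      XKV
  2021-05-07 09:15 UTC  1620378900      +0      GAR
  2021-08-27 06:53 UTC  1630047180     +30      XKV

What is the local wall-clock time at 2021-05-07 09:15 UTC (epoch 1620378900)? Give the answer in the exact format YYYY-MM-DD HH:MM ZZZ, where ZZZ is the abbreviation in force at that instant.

Query: 2021-05-07 09:15 UTC
Rule 3/4 (GAR, +00:00): 2021-05-07 09:15 UTC ≤ query < 2021-08-27 06:53 UTC
9·60 + 15 + 0 = 555 min
555 = 0·1440 + 555; 555 = 9·60 + 15 → 09:15, same day
→ 2021-05-07 09:15 GAR

2021-05-07 09:15 GAR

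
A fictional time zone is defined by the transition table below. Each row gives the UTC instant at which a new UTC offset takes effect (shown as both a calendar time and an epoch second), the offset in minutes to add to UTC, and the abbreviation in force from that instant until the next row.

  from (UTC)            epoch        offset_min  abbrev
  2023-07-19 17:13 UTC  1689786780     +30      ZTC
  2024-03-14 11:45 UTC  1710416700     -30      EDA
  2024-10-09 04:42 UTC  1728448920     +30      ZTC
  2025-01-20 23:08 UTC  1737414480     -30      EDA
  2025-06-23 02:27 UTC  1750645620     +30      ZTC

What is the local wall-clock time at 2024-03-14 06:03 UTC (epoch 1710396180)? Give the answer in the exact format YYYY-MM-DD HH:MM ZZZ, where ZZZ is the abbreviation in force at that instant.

Query: 2024-03-14 06:03 UTC
Rule 1/5 (ZTC, +00:30): 2023-07-19 17:13 UTC ≤ query < 2024-03-14 11:45 UTC
6·60 + 3 + 30 = 393 min
393 = 0·1440 + 393; 393 = 6·60 + 33 → 06:33, same day
→ 2024-03-14 06:33 ZTC

2024-03-14 06:33 ZTC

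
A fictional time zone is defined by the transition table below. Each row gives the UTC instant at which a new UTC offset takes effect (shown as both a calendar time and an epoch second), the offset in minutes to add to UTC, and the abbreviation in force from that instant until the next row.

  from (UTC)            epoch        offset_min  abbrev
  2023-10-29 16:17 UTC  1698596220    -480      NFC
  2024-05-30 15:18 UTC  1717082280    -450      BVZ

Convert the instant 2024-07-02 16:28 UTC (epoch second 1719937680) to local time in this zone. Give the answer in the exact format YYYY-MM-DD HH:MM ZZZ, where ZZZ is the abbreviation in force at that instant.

Query: 2024-07-02 16:28 UTC
Rule 2/2 (BVZ, -07:30): 2024-05-30 15:18 UTC ≤ query < +∞
16·60 + 28 - 450 = 538 min
538 = 0·1440 + 538; 538 = 8·60 + 58 → 08:58, same day
→ 2024-07-02 08:58 BVZ

2024-07-02 08:58 BVZ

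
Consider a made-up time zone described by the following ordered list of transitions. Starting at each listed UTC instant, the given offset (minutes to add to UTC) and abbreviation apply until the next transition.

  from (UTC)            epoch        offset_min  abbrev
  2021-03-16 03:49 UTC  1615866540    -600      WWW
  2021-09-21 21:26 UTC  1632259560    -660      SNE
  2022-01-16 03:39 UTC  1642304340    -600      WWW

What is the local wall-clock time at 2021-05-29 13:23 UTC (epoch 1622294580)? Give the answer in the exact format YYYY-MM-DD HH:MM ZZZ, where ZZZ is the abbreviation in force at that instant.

Query: 2021-05-29 13:23 UTC
Rule 1/3 (WWW, -10:00): 2021-03-16 03:49 UTC ≤ query < 2021-09-21 21:26 UTC
13·60 + 23 - 600 = 203 min
203 = 0·1440 + 203; 203 = 3·60 + 23 → 03:23, same day
→ 2021-05-29 03:23 WWW

2021-05-29 03:23 WWW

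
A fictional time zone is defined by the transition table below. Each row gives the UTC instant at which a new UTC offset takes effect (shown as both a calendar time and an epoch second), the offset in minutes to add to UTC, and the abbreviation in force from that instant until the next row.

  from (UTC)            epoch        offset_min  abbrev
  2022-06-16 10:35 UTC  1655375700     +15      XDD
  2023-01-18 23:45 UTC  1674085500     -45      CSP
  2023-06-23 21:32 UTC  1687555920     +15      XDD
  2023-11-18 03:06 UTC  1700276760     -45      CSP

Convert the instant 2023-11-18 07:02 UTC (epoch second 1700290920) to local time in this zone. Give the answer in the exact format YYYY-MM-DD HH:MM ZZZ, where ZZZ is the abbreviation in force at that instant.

2023-11-18 06:17 CSP

Query: 2023-11-18 07:02 UTC
Rule 4/4 (CSP, -00:45): 2023-11-18 03:06 UTC ≤ query < +∞
7·60 + 2 - 45 = 377 min
377 = 0·1440 + 377; 377 = 6·60 + 17 → 06:17, same day
→ 2023-11-18 06:17 CSP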